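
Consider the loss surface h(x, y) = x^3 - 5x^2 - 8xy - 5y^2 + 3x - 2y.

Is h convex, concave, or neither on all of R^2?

neither

The term x^3 is cubic, so the Hessian is not constant.
∂²h/∂x² = 6x - 10, which takes both signs as x varies (negative for sufficiently negative x). A diagonal entry of the Hessian changing sign means the Hessian is neither positive- nor negative-semidefinite on all of R^2.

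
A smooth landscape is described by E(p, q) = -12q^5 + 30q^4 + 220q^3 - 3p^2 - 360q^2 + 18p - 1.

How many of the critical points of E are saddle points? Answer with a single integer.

E separates as a function of p plus a function of q, so ∇E=0 decouples.
∂E/∂p = -6(p - 3) = 0 at p ∈ {3}; ∂E/∂q = -60q(q - 4)(q - 1)(q + 3) = 0 at q ∈ {-3, 0, 1, 4}.
The Hessian is diagonal: diag(E_pp, E_qq). Second derivatives: E_pp(3)=-6; E_qq(-3)=5040, E_qq(0)=-720, E_qq(1)=720, E_qq(4)=-5040.
Saddle points occur where the two diagonal entries have opposite signs: (3, -3), (3, 1). Count: 2.

2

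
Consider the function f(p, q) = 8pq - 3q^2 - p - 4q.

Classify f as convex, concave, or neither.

neither

f is quadratic, so its Hessian is the constant matrix H = [[0, 8], [8, -6]].
det(H) = -64, tr(H) = -6.
det(H) < 0, so H is indefinite: neither convex nor concave.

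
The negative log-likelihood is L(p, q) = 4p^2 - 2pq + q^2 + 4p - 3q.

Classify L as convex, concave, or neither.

L is quadratic, so its Hessian is the constant matrix H = [[8, -2], [-2, 2]].
det(H) = 12, tr(H) = 10.
det(H) > 0 and tr(H) > 0, so H is positive definite everywhere: convex.

convex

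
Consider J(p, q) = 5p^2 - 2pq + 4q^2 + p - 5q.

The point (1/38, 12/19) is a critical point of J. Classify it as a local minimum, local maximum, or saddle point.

The Hessian of J is constant: H = [[10, -2], [-2, 8]].
det(H) = 10·8 − (-2)² = 76.
det(H) > 0 and tr(H) = 18 > 0, so H is positive definite and the point is a local minimum.

local minimum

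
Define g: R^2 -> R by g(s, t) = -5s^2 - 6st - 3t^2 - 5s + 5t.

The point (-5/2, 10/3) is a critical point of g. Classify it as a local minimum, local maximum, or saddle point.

The Hessian of g is constant: H = [[-10, -6], [-6, -6]].
det(H) = (-10)·(-6) − (-6)² = 24.
det(H) > 0 and tr(H) = -16 < 0, so H is negative definite and the point is a local maximum.

local maximum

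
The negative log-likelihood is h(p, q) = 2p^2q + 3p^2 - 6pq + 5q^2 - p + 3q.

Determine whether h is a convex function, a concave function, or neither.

neither

The term 2p^2q is cubic, so the Hessian is not constant.
∂²h/∂p² = 4q + 6, which takes both signs as q varies (negative for sufficiently negative q). A diagonal entry of the Hessian changing sign means the Hessian is neither positive- nor negative-semidefinite on all of R^2.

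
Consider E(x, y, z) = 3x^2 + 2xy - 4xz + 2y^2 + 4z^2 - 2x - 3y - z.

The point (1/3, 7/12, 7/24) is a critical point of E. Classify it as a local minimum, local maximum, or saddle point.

local minimum

The Hessian is constant: H = [[6, 2, -4], [2, 4, 0], [-4, 0, 8]].
Leading principal minors: Δ₁ = 6, Δ₂ = 20, Δ₃ = 96.
All leading minors are positive, so H is positive definite: a local minimum.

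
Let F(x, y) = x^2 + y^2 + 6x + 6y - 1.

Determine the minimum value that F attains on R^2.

-19

F(x,y) separates as P(x) + Q(y) − 1, so its minimum is min P + min Q − 1.
P'(x) = 2x + 6 vanishes at x ∈ {-3}; Q'(y) = 2y + 6 vanishes at y ∈ {-3}.
Local minima of P (where P''>0): P(-3)=-9. Local minima of Q: Q(-3)=-9.
So the global minimum of F is P(-3) + Q(-3) − 1 = -9 − 9 − 1 = -19, attained at (-3, -3).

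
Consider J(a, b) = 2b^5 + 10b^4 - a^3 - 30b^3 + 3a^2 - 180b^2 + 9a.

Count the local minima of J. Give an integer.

J separates as a function of a plus a function of b, so ∇J=0 decouples.
∂J/∂a = -3(a - 3)(a + 1) = 0 at a ∈ {-1, 3}; ∂J/∂b = 10b(b - 3)(b + 3)(b + 4) = 0 at b ∈ {-4, -3, 0, 3}.
The Hessian is diagonal: diag(J_aa, J_bb). Second derivatives: J_aa(-1)=12, J_aa(3)=-12; J_bb(-4)=-280, J_bb(-3)=180, J_bb(0)=-360, J_bb(3)=1260.
Local minima occur where both diagonal entries positive: (-1, -3), (-1, 3). Count: 2.

2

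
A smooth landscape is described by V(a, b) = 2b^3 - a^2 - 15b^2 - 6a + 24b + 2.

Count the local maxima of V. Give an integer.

V separates as a function of a plus a function of b, so ∇V=0 decouples.
∂V/∂a = -2(a + 3) = 0 at a ∈ {-3}; ∂V/∂b = 6(b - 4)(b - 1) = 0 at b ∈ {1, 4}.
The Hessian is diagonal: diag(V_aa, V_bb). Second derivatives: V_aa(-3)=-2; V_bb(1)=-18, V_bb(4)=18.
Local maxima occur where both diagonal entries negative: (-3, 1). Count: 1.

1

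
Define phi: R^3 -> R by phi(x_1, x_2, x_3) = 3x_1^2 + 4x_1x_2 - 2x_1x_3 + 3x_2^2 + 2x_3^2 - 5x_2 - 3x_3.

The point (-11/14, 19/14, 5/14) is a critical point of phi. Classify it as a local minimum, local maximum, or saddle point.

The Hessian is constant: H = [[6, 4, -2], [4, 6, 0], [-2, 0, 4]].
Leading principal minors: Δ₁ = 6, Δ₂ = 20, Δ₃ = 56.
All leading minors are positive, so H is positive definite: a local minimum.

local minimum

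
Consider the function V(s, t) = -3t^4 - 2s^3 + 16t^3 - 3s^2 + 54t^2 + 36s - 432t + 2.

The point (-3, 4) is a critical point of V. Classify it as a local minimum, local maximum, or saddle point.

saddle point

The mixed partial ∂²V/∂s∂t is 0, so the Hessian at any point is diag(V_ss, V_tt) = diag(-6(2s + 1), 12(-3t^2 + 8t + 9)).
At (-3, 4): H = diag(30, -84).
The eigenvalues have opposite signs, so H is indefinite: a saddle point.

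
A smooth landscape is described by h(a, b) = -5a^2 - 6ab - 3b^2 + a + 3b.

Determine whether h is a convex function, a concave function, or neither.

concave

h is quadratic, so its Hessian is the constant matrix H = [[-10, -6], [-6, -6]].
det(H) = 24, tr(H) = -16.
det(H) > 0 and tr(H) < 0, so H is negative definite everywhere: concave.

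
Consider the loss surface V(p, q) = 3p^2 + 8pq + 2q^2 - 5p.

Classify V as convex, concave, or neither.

neither

V is quadratic, so its Hessian is the constant matrix H = [[6, 8], [8, 4]].
det(H) = -40, tr(H) = 10.
det(H) < 0, so H is indefinite: neither convex nor concave.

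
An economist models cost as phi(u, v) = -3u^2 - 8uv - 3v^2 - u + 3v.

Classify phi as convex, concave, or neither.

phi is quadratic, so its Hessian is the constant matrix H = [[-6, -8], [-8, -6]].
det(H) = -28, tr(H) = -12.
det(H) < 0, so H is indefinite: neither convex nor concave.

neither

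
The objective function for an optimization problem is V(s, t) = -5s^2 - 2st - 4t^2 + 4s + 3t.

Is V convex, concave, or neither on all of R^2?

V is quadratic, so its Hessian is the constant matrix H = [[-10, -2], [-2, -8]].
det(H) = 76, tr(H) = -18.
det(H) > 0 and tr(H) < 0, so H is negative definite everywhere: concave.

concave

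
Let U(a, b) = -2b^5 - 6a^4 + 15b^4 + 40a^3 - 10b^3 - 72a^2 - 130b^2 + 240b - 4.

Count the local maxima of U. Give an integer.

U separates as a function of a plus a function of b, so ∇U=0 decouples.
∂U/∂a = -24a(a - 3)(a - 2) = 0 at a ∈ {0, 2, 3}; ∂U/∂b = -10(b - 4)(b - 3)(b - 1)(b + 2) = 0 at b ∈ {-2, 1, 3, 4}.
The Hessian is diagonal: diag(U_aa, U_bb). Second derivatives: U_aa(0)=-144, U_aa(2)=48, U_aa(3)=-72; U_bb(-2)=900, U_bb(1)=-180, U_bb(3)=100, U_bb(4)=-180.
Local maxima occur where both diagonal entries negative: (0, 1), (0, 4), (3, 1), (3, 4). Count: 4.

4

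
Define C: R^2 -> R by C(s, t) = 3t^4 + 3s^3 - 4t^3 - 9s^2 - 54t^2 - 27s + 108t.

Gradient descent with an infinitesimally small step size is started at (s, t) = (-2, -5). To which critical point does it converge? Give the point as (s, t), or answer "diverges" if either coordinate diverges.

diverges

C is separable, so gradient descent decouples: s follows -∂C/∂s, t follows -∂C/∂t.
∂C/∂s = 9(s - 3)(s + 1); at s=-2 this is 45, so s decreases.
∂C/∂t = 12(t - 3)(t - 1)(t + 3); at t=-5 this is -1152, so t increases.
The s-coordinate has no critical point in that direction and runs off to infinity.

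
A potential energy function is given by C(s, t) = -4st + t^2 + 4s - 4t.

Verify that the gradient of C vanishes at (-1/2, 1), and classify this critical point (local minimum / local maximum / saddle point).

saddle point

∇C = (-4t + 4, -4s + 2t - 4); substituting (-1/2, 1) gives ∇C = (0, 0), so (-1/2, 1) is indeed a critical point.
The Hessian of C is constant: H = [[0, -4], [-4, 2]].
det(H) = 0·2 − (-4)² = -16.
Since det(H) < 0, H is indefinite and the critical point is a saddle point.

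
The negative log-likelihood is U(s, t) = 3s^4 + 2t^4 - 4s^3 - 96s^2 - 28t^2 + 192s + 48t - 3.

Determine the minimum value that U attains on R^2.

U(s,t) separates as P(s) + Q(t) − 3, so its minimum is min P + min Q − 3.
P'(s) = 12(s - 4)(s - 1)(s + 4) vanishes at s ∈ {-4, 1, 4}; Q'(t) = 8(t - 2)(t - 1)(t + 3) vanishes at t ∈ {-3, 1, 2}.
Local minima of P (where P''>0): P(-4)=-1280, P(4)=-256. Local minima of Q: Q(-3)=-234, Q(2)=16.
So the global minimum of U is P(-4) + Q(-3) − 3 = -1280 − 234 − 3 = -1517, attained at (-4, -3).

-1517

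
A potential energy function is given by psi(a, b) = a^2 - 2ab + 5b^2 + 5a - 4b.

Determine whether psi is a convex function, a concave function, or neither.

convex

psi is quadratic, so its Hessian is the constant matrix H = [[2, -2], [-2, 10]].
det(H) = 16, tr(H) = 12.
det(H) > 0 and tr(H) > 0, so H is positive definite everywhere: convex.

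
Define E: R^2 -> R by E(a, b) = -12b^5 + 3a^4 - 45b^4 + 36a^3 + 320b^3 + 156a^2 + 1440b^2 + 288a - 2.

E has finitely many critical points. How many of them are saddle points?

6

E separates as a function of a plus a function of b, so ∇E=0 decouples.
∂E/∂a = 12(a + 2)(a + 3)(a + 4) = 0 at a ∈ {-4, -3, -2}; ∂E/∂b = -60b(b - 4)(b + 3)(b + 4) = 0 at b ∈ {-4, -3, 0, 4}.
The Hessian is diagonal: diag(E_aa, E_bb). Second derivatives: E_aa(-4)=24, E_aa(-3)=-12, E_aa(-2)=24; E_bb(-4)=1920, E_bb(-3)=-1260, E_bb(0)=2880, E_bb(4)=-13440.
Saddle points occur where the two diagonal entries have opposite signs: (-4, -3), (-4, 4), (-3, -4), (-3, 0), (-2, -3), (-2, 4). Count: 6.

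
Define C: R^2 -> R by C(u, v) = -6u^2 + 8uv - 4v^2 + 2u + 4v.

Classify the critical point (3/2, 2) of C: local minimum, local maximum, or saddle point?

The Hessian of C is constant: H = [[-12, 8], [8, -8]].
det(H) = (-12)·(-8) − 8² = 32.
det(H) > 0 and tr(H) = -20 < 0, so H is negative definite and the point is a local maximum.

local maximum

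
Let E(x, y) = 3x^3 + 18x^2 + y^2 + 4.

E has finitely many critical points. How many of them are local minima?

1

E separates as a function of x plus a function of y, so ∇E=0 decouples.
∂E/∂x = 9x(x + 4) = 0 at x ∈ {-4, 0}; ∂E/∂y = 2y = 0 at y ∈ {0}.
The Hessian is diagonal: diag(E_xx, E_yy). Second derivatives: E_xx(-4)=-36, E_xx(0)=36; E_yy(0)=2.
Local minima occur where both diagonal entries positive: (0, 0). Count: 1.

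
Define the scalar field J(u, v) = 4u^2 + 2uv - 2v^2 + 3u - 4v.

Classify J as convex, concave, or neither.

neither

J is quadratic, so its Hessian is the constant matrix H = [[8, 2], [2, -4]].
det(H) = -36, tr(H) = 4.
det(H) < 0, so H is indefinite: neither convex nor concave.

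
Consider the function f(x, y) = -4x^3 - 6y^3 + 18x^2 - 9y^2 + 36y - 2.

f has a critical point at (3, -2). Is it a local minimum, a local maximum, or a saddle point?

The mixed partial ∂²f/∂x∂y is 0, so the Hessian at any point is diag(f_xx, f_yy) = diag(12(-2x + 3), -18(2y + 1)).
At (3, -2): H = diag(-36, 54).
The eigenvalues have opposite signs, so H is indefinite: a saddle point.

saddle point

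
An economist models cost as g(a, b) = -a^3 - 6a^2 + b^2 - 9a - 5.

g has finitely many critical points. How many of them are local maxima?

g separates as a function of a plus a function of b, so ∇g=0 decouples.
∂g/∂a = -3(a + 1)(a + 3) = 0 at a ∈ {-3, -1}; ∂g/∂b = 2b = 0 at b ∈ {0}.
The Hessian is diagonal: diag(g_aa, g_bb). Second derivatives: g_aa(-3)=6, g_aa(-1)=-6; g_bb(0)=2.
Local maxima occur where both diagonal entries negative: none. Count: 0.

0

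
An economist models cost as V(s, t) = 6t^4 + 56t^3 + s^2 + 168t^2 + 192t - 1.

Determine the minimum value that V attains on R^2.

-129

V(s,t) separates as P(s) + Q(t) − 1, so its minimum is min P + min Q − 1.
P'(s) = 2s vanishes at s ∈ {0}; Q'(t) = 24(t + 1)(t + 2)(t + 4) vanishes at t ∈ {-4, -2, -1}.
Local minima of P (where P''>0): P(0)=0. Local minima of Q: Q(-4)=-128, Q(-1)=-74.
So the global minimum of V is P(0) + Q(-4) − 1 = 0 − 128 − 1 = -129, attained at (0, -4).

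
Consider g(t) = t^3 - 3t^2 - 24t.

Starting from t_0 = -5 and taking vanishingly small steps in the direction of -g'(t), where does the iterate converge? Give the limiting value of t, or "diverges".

g'(t) = 3(t - 4)(t + 2), so g'(-5) = 81.
Gradient descent moves in the -g' direction, i.e. t is decreasing.
There is no critical point below t=-5, and g' keeps the same sign, so the iterate runs off to −∞.

diverges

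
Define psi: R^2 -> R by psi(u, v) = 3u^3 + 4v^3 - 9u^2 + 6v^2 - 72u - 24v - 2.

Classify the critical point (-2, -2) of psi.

The mixed partial ∂²psi/∂u∂v is 0, so the Hessian at any point is diag(psi_uu, psi_vv) = diag(18(u - 1), 12(2v + 1)).
At (-2, -2): H = diag(-54, -36).
Both eigenvalues are negative, so H is negative definite: a local maximum.

local maximum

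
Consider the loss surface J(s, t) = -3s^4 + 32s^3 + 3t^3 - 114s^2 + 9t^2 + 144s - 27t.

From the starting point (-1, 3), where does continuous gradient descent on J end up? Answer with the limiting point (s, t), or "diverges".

diverges

J is separable, so gradient descent decouples: s follows -∂J/∂s, t follows -∂J/∂t.
∂J/∂s = -12(s - 4)(s - 3)(s - 1); at s=-1 this is 480, so s decreases.
∂J/∂t = 9(t - 1)(t + 3); at t=3 this is 108, so t decreases.
The s-coordinate has no critical point in that direction and runs off to infinity.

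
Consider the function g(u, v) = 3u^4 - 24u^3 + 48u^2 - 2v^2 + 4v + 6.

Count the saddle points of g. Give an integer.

g separates as a function of u plus a function of v, so ∇g=0 decouples.
∂g/∂u = 12u(u - 4)(u - 2) = 0 at u ∈ {0, 2, 4}; ∂g/∂v = -4(v - 1) = 0 at v ∈ {1}.
The Hessian is diagonal: diag(g_uu, g_vv). Second derivatives: g_uu(0)=96, g_uu(2)=-48, g_uu(4)=96; g_vv(1)=-4.
Saddle points occur where the two diagonal entries have opposite signs: (0, 1), (4, 1). Count: 2.

2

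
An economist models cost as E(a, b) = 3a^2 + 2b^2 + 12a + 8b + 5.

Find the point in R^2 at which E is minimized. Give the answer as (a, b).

E(a,b) separates as P(a) + Q(b) + 5, so its minimum is min P + min Q + 5.
P'(a) = 6a + 12 vanishes at a ∈ {-2}; Q'(b) = 4b + 8 vanishes at b ∈ {-2}.
Local minima of P (where P''>0): P(-2)=-12. Local minima of Q: Q(-2)=-8.
So the global minimum of E is P(-2) + Q(-2) + 5 = -12 − 8 + 5 = -15, attained at (-2, -2).

(-2, -2)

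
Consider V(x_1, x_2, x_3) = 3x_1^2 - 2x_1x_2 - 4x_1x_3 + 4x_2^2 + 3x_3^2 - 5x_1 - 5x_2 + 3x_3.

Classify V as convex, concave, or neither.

convex

V is quadratic, so its Hessian is the constant matrix H = [[6, -2, -4], [-2, 8, 0], [-4, 0, 6]].
Leading principal minors: 6, 44, 136.
All positive ⇒ H ≻ 0 ⇒ convex.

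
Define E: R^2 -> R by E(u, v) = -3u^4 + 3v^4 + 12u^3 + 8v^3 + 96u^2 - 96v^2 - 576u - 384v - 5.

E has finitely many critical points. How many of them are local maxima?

2

E separates as a function of u plus a function of v, so ∇E=0 decouples.
∂E/∂u = -12(u - 4)(u - 3)(u + 4) = 0 at u ∈ {-4, 3, 4}; ∂E/∂v = 12(v - 4)(v + 2)(v + 4) = 0 at v ∈ {-4, -2, 4}.
The Hessian is diagonal: diag(E_uu, E_vv). Second derivatives: E_uu(-4)=-672, E_uu(3)=84, E_uu(4)=-96; E_vv(-4)=192, E_vv(-2)=-144, E_vv(4)=576.
Local maxima occur where both diagonal entries negative: (-4, -2), (4, -2). Count: 2.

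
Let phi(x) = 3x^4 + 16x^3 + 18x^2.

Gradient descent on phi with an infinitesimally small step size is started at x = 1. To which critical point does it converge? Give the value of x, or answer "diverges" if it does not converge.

phi'(x) = 12x(x + 1)(x + 3), so phi'(1) = 96.
Gradient descent moves in the -phi' direction, i.e. x is decreasing.
The nearest critical point in that direction is x = 0, where phi'' = 36 > 0 (a local minimum). The iterate converges there.

0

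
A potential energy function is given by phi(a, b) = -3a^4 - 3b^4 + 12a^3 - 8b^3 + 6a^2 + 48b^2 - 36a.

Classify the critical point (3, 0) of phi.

saddle point

The mixed partial ∂²phi/∂a∂b is 0, so the Hessian at any point is diag(phi_aa, phi_bb) = diag(12(-3a^2 + 6a + 1), 12(-3b^2 - 4b + 8)).
At (3, 0): H = diag(-96, 96).
The eigenvalues have opposite signs, so H is indefinite: a saddle point.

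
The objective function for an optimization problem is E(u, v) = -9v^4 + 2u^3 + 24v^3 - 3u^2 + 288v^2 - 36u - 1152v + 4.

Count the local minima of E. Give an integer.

1

E separates as a function of u plus a function of v, so ∇E=0 decouples.
∂E/∂u = 6(u - 3)(u + 2) = 0 at u ∈ {-2, 3}; ∂E/∂v = -36(v - 4)(v - 2)(v + 4) = 0 at v ∈ {-4, 2, 4}.
The Hessian is diagonal: diag(E_uu, E_vv). Second derivatives: E_uu(-2)=-30, E_uu(3)=30; E_vv(-4)=-1728, E_vv(2)=432, E_vv(4)=-576.
Local minima occur where both diagonal entries positive: (3, 2). Count: 1.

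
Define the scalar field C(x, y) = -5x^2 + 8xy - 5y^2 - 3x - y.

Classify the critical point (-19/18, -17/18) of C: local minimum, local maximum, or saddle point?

The Hessian of C is constant: H = [[-10, 8], [8, -10]].
det(H) = (-10)·(-10) − 8² = 36.
det(H) > 0 and tr(H) = -20 < 0, so H is negative definite and the point is a local maximum.

local maximum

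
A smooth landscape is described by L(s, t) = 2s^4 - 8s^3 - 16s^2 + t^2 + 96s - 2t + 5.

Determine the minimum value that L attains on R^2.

-156

L(s,t) separates as P(s) + Q(t) + 5, so its minimum is min P + min Q + 5.
P'(s) = 8(s - 3)(s - 2)(s + 2) vanishes at s ∈ {-2, 2, 3}; Q'(t) = 2(t - 1) vanishes at t ∈ {1}.
Local minima of P (where P''>0): P(-2)=-160, P(3)=90. Local minima of Q: Q(1)=-1.
So the global minimum of L is P(-2) + Q(1) + 5 = -160 − 1 + 5 = -156, attained at (-2, 1).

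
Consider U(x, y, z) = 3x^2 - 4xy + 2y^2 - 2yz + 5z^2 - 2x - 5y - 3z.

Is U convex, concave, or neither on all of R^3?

convex

U is quadratic, so its Hessian is the constant matrix H = [[6, -4, 0], [-4, 4, -2], [0, -2, 10]].
Leading principal minors: 6, 8, 56.
All positive ⇒ H ≻ 0 ⇒ convex.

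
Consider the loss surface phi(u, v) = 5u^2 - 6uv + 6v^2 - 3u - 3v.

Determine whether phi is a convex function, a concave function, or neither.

convex

phi is quadratic, so its Hessian is the constant matrix H = [[10, -6], [-6, 12]].
det(H) = 84, tr(H) = 22.
det(H) > 0 and tr(H) > 0, so H is positive definite everywhere: convex.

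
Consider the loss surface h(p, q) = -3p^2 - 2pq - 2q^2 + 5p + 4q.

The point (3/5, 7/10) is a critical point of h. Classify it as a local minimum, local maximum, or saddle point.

The Hessian of h is constant: H = [[-6, -2], [-2, -4]].
det(H) = (-6)·(-4) − (-2)² = 20.
det(H) > 0 and tr(H) = -10 < 0, so H is negative definite and the point is a local maximum.

local maximum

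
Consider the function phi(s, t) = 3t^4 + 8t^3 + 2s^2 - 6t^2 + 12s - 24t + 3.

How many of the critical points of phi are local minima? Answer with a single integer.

2

phi separates as a function of s plus a function of t, so ∇phi=0 decouples.
∂phi/∂s = 4(s + 3) = 0 at s ∈ {-3}; ∂phi/∂t = 12(t - 1)(t + 1)(t + 2) = 0 at t ∈ {-2, -1, 1}.
The Hessian is diagonal: diag(phi_ss, phi_tt). Second derivatives: phi_ss(-3)=4; phi_tt(-2)=36, phi_tt(-1)=-24, phi_tt(1)=72.
Local minima occur where both diagonal entries positive: (-3, -2), (-3, 1). Count: 2.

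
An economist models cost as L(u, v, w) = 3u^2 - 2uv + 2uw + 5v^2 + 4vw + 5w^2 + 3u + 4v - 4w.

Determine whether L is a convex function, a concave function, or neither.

convex

L is quadratic, so its Hessian is the constant matrix H = [[6, -2, 2], [-2, 10, 4], [2, 4, 10]].
Leading principal minors: 6, 56, 392.
All positive ⇒ H ≻ 0 ⇒ convex.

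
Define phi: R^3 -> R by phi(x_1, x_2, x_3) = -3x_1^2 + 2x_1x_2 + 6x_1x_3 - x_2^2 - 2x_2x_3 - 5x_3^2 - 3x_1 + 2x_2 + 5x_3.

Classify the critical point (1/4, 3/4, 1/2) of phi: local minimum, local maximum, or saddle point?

local maximum

The Hessian is constant: H = [[-6, 2, 6], [2, -2, -2], [6, -2, -10]].
Leading principal minors: Δ₁ = -6, Δ₂ = 8, Δ₃ = -32.
The minors alternate sign starting negative (−, +, −), so H is negative definite: a local maximum.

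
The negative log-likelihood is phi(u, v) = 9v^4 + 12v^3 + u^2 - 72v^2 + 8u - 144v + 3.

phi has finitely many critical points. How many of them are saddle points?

phi separates as a function of u plus a function of v, so ∇phi=0 decouples.
∂phi/∂u = 2(u + 4) = 0 at u ∈ {-4}; ∂phi/∂v = 36(v - 2)(v + 1)(v + 2) = 0 at v ∈ {-2, -1, 2}.
The Hessian is diagonal: diag(phi_uu, phi_vv). Second derivatives: phi_uu(-4)=2; phi_vv(-2)=144, phi_vv(-1)=-108, phi_vv(2)=432.
Saddle points occur where the two diagonal entries have opposite signs: (-4, -1). Count: 1.

1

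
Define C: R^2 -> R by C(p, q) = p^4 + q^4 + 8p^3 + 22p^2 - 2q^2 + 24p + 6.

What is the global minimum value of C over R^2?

-4

C(p,q) separates as A(p) + B(q) + 6, so its minimum is min A + min B + 6.
A'(p) = 4(p + 1)(p + 2)(p + 3) vanishes at p ∈ {-3, -2, -1}; B'(q) = 4q(q - 1)(q + 1) vanishes at q ∈ {-1, 0, 1}.
Local minima of A (where A''>0): A(-3)=-9, A(-1)=-9. Local minima of B: B(-1)=-1, B(1)=-1.
So the global minimum of C is A(-3) + B(-1) + 6 = -9 − 1 + 6 = -4, attained at (-3, -1).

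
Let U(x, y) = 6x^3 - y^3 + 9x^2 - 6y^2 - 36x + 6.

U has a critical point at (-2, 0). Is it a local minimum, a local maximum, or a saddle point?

The mixed partial ∂²U/∂x∂y is 0, so the Hessian at any point is diag(U_xx, U_yy) = diag(18(2x + 1), -6(y + 2)).
At (-2, 0): H = diag(-54, -12).
Both eigenvalues are negative, so H is negative definite: a local maximum.

local maximum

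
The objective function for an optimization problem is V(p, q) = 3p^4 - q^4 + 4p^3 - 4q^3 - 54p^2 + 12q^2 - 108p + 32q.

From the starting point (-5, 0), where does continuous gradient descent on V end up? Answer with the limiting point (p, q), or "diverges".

(-3, -1)

V is separable, so gradient descent decouples: p follows -∂V/∂p, q follows -∂V/∂q.
∂V/∂p = 12(p - 3)(p + 1)(p + 3); at p=-5 this is -768, so p increases.
∂V/∂q = -4(q - 2)(q + 1)(q + 4); at q=0 this is 32, so q decreases.
p converges to its nearest critical value -3 (a local min of the p-part); q converges to -1. The iterate converges to (-3, -1).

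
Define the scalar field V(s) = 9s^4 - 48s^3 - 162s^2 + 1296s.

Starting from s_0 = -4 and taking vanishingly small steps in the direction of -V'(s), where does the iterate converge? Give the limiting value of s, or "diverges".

V'(s) = 36(s - 4)(s - 3)(s + 3), so V'(-4) = -2016.
Gradient descent moves in the -V' direction, i.e. s is increasing.
The nearest critical point in that direction is s = -3, where V'' = 1512 > 0 (a local minimum). The iterate converges there.

-3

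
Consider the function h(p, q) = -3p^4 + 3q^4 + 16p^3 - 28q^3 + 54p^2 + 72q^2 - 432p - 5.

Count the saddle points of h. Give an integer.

h separates as a function of p plus a function of q, so ∇h=0 decouples.
∂h/∂p = -12(p - 4)(p - 3)(p + 3) = 0 at p ∈ {-3, 3, 4}; ∂h/∂q = 12q(q - 4)(q - 3) = 0 at q ∈ {0, 3, 4}.
The Hessian is diagonal: diag(h_pp, h_qq). Second derivatives: h_pp(-3)=-504, h_pp(3)=72, h_pp(4)=-84; h_qq(0)=144, h_qq(3)=-36, h_qq(4)=48.
Saddle points occur where the two diagonal entries have opposite signs: (-3, 0), (-3, 4), (3, 3), (4, 0), (4, 4). Count: 5.

5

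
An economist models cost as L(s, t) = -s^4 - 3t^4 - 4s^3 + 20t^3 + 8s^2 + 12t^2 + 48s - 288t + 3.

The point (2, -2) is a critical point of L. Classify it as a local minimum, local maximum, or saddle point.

local maximum

The mixed partial ∂²L/∂s∂t is 0, so the Hessian at any point is diag(L_ss, L_tt) = diag(4(-3s^2 - 6s + 4), 12(-3t^2 + 10t + 2)).
At (2, -2): H = diag(-80, -360).
Both eigenvalues are negative, so H is negative definite: a local maximum.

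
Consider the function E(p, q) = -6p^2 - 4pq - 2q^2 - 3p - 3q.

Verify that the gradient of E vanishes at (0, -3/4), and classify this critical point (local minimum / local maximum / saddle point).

∇E = (-12p - 4q - 3, -4p - 4q - 3); substituting (0, -3/4) gives ∇E = (0, 0), so (0, -3/4) is indeed a critical point.
The Hessian of E is constant: H = [[-12, -4], [-4, -4]].
det(H) = (-12)·(-4) − (-4)² = 32.
det(H) > 0 and tr(H) = -16 < 0, so H is negative definite and the point is a local maximum.

local maximum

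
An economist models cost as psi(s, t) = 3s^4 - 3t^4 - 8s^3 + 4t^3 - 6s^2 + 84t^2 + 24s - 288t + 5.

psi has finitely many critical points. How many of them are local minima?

2

psi separates as a function of s plus a function of t, so ∇psi=0 decouples.
∂psi/∂s = 12(s - 2)(s - 1)(s + 1) = 0 at s ∈ {-1, 1, 2}; ∂psi/∂t = -12(t - 3)(t - 2)(t + 4) = 0 at t ∈ {-4, 2, 3}.
The Hessian is diagonal: diag(psi_ss, psi_tt). Second derivatives: psi_ss(-1)=72, psi_ss(1)=-24, psi_ss(2)=36; psi_tt(-4)=-504, psi_tt(2)=72, psi_tt(3)=-84.
Local minima occur where both diagonal entries positive: (-1, 2), (2, 2). Count: 2.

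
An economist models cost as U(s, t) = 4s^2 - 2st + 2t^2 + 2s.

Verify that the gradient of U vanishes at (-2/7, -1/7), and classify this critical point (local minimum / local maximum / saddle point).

local minimum

∇U = (8s - 2t + 2, -2s + 4t); substituting (-2/7, -1/7) gives ∇U = (0, 0), so (-2/7, -1/7) is indeed a critical point.
The Hessian of U is constant: H = [[8, -2], [-2, 4]].
det(H) = 8·4 − (-2)² = 28.
det(H) > 0 and tr(H) = 12 > 0, so H is positive definite and the point is a local minimum.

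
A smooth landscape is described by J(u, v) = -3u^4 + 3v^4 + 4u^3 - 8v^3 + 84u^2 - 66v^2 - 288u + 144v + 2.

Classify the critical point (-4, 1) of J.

local maximum

The mixed partial ∂²J/∂u∂v is 0, so the Hessian at any point is diag(J_uu, J_vv) = diag(12(-3u^2 + 2u + 14), 12(3v^2 - 4v - 11)).
At (-4, 1): H = diag(-504, -144).
Both eigenvalues are negative, so H is negative definite: a local maximum.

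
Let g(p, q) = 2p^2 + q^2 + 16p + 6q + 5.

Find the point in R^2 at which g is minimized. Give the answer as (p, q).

g(p,q) separates as A(p) + B(q) + 5, so its minimum is min A + min B + 5.
A'(p) = 4p + 16 vanishes at p ∈ {-4}; B'(q) = 2q + 6 vanishes at q ∈ {-3}.
Local minima of A (where A''>0): A(-4)=-32. Local minima of B: B(-3)=-9.
So the global minimum of g is A(-4) + B(-3) + 5 = -32 − 9 + 5 = -36, attained at (-4, -3).

(-4, -3)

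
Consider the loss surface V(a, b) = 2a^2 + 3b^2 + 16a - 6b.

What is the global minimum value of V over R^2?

V(a,b) separates as P(a) + Q(b), so its minimum is min P + min Q.
P'(a) = 4a + 16 vanishes at a ∈ {-4}; Q'(b) = 6b - 6 vanishes at b ∈ {1}.
Local minima of P (where P''>0): P(-4)=-32. Local minima of Q: Q(1)=-3.
So the global minimum of V is P(-4) + Q(1) = -32 − 3 = -35, attained at (-4, 1).

-35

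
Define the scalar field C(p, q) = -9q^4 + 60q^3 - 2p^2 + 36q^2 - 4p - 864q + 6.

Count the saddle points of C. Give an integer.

C separates as a function of p plus a function of q, so ∇C=0 decouples.
∂C/∂p = -4(p + 1) = 0 at p ∈ {-1}; ∂C/∂q = -36(q - 4)(q - 3)(q + 2) = 0 at q ∈ {-2, 3, 4}.
The Hessian is diagonal: diag(C_pp, C_qq). Second derivatives: C_pp(-1)=-4; C_qq(-2)=-1080, C_qq(3)=180, C_qq(4)=-216.
Saddle points occur where the two diagonal entries have opposite signs: (-1, 3). Count: 1.

1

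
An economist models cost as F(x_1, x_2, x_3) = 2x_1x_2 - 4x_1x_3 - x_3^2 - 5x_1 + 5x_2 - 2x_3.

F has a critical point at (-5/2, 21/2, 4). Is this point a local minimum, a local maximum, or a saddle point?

The Hessian is constant: H = [[0, 2, -4], [2, 0, 0], [-4, 0, -2]].
Leading principal minors: Δ₁ = 0, Δ₂ = -4, Δ₃ = 8.
The minors fit neither the all-positive nor the alternating-sign pattern, so H is indefinite: a saddle point.

saddle point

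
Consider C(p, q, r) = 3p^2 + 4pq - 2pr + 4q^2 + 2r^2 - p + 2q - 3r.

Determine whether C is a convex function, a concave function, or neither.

convex

C is quadratic, so its Hessian is the constant matrix H = [[6, 4, -2], [4, 8, 0], [-2, 0, 4]].
Leading principal minors: 6, 32, 96.
All positive ⇒ H ≻ 0 ⇒ convex.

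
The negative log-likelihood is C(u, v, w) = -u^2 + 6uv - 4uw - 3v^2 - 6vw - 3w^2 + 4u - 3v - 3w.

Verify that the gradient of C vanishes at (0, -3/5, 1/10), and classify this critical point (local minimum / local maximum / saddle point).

saddle point

∇C = (-2u + 6v - 4w + 4, 6u - 6v - 6w - 3, -4u - 6v - 6w - 3); substituting (0, -3/5, 1/10) gives ∇C = (0, 0, 0), so (0, -3/5, 1/10) is indeed a critical point.
The Hessian is constant: H = [[-2, 6, -4], [6, -6, -6], [-4, -6, -6]].
Leading principal minors: Δ₁ = -2, Δ₂ = -24, Δ₃ = 600.
The minors fit neither the all-positive nor the alternating-sign pattern, so H is indefinite: a saddle point.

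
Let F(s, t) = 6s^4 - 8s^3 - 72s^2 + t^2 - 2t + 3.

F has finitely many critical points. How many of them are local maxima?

F separates as a function of s plus a function of t, so ∇F=0 decouples.
∂F/∂s = 24s(s - 3)(s + 2) = 0 at s ∈ {-2, 0, 3}; ∂F/∂t = 2(t - 1) = 0 at t ∈ {1}.
The Hessian is diagonal: diag(F_ss, F_tt). Second derivatives: F_ss(-2)=240, F_ss(0)=-144, F_ss(3)=360; F_tt(1)=2.
Local maxima occur where both diagonal entries negative: none. Count: 0.

0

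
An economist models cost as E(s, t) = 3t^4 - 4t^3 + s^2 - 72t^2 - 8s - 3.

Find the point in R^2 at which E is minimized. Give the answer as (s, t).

(4, 4)

E(s,t) separates as P(s) + Q(t) − 3, so its minimum is min P + min Q − 3.
P'(s) = 2s - 8 vanishes at s ∈ {4}; Q'(t) = 12t(t - 4)(t + 3) vanishes at t ∈ {-3, 0, 4}.
Local minima of P (where P''>0): P(4)=-16. Local minima of Q: Q(-3)=-297, Q(4)=-640.
So the global minimum of E is P(4) + Q(4) − 3 = -16 − 640 − 3 = -659, attained at (4, 4).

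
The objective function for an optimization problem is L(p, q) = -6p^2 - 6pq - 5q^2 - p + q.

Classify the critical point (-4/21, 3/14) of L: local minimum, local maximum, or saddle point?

local maximum

The Hessian of L is constant: H = [[-12, -6], [-6, -10]].
det(H) = (-12)·(-10) − (-6)² = 84.
det(H) > 0 and tr(H) = -22 < 0, so H is negative definite and the point is a local maximum.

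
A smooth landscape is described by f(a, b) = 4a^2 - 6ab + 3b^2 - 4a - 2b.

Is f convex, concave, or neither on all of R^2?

convex

f is quadratic, so its Hessian is the constant matrix H = [[8, -6], [-6, 6]].
det(H) = 12, tr(H) = 14.
det(H) > 0 and tr(H) > 0, so H is positive definite everywhere: convex.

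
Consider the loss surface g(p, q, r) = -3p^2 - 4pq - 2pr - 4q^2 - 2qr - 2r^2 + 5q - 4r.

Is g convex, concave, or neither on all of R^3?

concave

g is quadratic, so its Hessian is the constant matrix H = [[-6, -4, -2], [-4, -8, -2], [-2, -2, -4]].
Leading principal minors: -6, 32, -104.
Signs alternate −, +, − ⇒ H ≺ 0 ⇒ concave.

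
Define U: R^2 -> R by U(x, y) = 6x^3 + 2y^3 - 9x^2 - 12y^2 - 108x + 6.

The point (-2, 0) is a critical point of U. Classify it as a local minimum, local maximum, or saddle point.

The mixed partial ∂²U/∂x∂y is 0, so the Hessian at any point is diag(U_xx, U_yy) = diag(18(2x - 1), 12(y - 2)).
At (-2, 0): H = diag(-90, -24).
Both eigenvalues are negative, so H is negative definite: a local maximum.

local maximum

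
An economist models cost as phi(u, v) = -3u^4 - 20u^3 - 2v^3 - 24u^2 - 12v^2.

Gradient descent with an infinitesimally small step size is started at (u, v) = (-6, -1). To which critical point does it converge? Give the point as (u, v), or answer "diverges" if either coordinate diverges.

diverges

phi is separable, so gradient descent decouples: u follows -∂phi/∂u, v follows -∂phi/∂v.
∂phi/∂u = -12u(u + 1)(u + 4); at u=-6 this is 720, so u decreases.
∂phi/∂v = -6v(v + 4); at v=-1 this is 18, so v decreases.
The u-coordinate has no critical point in that direction and runs off to infinity.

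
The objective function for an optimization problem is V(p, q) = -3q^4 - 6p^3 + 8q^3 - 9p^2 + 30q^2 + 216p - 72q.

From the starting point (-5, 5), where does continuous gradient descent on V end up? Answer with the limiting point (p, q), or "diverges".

diverges

V is separable, so gradient descent decouples: p follows -∂V/∂p, q follows -∂V/∂q.
∂V/∂p = -18(p - 3)(p + 4); at p=-5 this is -144, so p increases.
∂V/∂q = -12(q - 3)(q - 1)(q + 2); at q=5 this is -672, so q increases.
The q-coordinate has no critical point in that direction and runs off to infinity.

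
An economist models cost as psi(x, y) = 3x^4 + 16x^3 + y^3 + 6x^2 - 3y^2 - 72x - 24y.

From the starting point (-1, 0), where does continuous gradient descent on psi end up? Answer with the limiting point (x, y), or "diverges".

psi is separable, so gradient descent decouples: x follows -∂psi/∂x, y follows -∂psi/∂y.
∂psi/∂x = 12(x - 1)(x + 2)(x + 3); at x=-1 this is -48, so x increases.
∂psi/∂y = 3(y - 4)(y + 2); at y=0 this is -24, so y increases.
x converges to its nearest critical value 1 (a local min of the x-part); y converges to 4. The iterate converges to (1, 4).

(1, 4)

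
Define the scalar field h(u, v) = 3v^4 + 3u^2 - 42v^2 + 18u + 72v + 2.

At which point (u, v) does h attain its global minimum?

h(u,v) separates as P(u) + Q(v) + 2, so its minimum is min P + min Q + 2.
P'(u) = 6u + 18 vanishes at u ∈ {-3}; Q'(v) = 12(v - 2)(v - 1)(v + 3) vanishes at v ∈ {-3, 1, 2}.
Local minima of P (where P''>0): P(-3)=-27. Local minima of Q: Q(-3)=-351, Q(2)=24.
So the global minimum of h is P(-3) + Q(-3) + 2 = -27 − 351 + 2 = -376, attained at (-3, -3).

(-3, -3)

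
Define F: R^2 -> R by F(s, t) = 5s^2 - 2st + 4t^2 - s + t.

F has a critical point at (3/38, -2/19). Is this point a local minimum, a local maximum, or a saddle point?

local minimum

The Hessian of F is constant: H = [[10, -2], [-2, 8]].
det(H) = 10·8 − (-2)² = 76.
det(H) > 0 and tr(H) = 18 > 0, so H is positive definite and the point is a local minimum.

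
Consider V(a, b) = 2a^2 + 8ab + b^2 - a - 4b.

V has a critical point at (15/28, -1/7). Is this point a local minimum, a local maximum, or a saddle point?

saddle point

The Hessian of V is constant: H = [[4, 8], [8, 2]].
det(H) = 4·2 − 8² = -56.
Since det(H) < 0, H is indefinite and the critical point is a saddle point.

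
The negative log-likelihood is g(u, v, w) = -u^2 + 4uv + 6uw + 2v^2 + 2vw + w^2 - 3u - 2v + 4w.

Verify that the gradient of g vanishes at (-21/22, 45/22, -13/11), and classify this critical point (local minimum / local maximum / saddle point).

saddle point

∇g = (-2u + 4v + 6w - 3, 4u + 4v + 2w - 2, 6u + 2v + 2w + 4); substituting (-21/22, 45/22, -13/11) gives ∇g = (0, 0, 0), so (-21/22, 45/22, -13/11) is indeed a critical point.
The Hessian is constant: H = [[-2, 4, 6], [4, 4, 2], [6, 2, 2]].
Leading principal minors: Δ₁ = -2, Δ₂ = -24, Δ₃ = -88.
The minors fit neither the all-positive nor the alternating-sign pattern, so H is indefinite: a saddle point.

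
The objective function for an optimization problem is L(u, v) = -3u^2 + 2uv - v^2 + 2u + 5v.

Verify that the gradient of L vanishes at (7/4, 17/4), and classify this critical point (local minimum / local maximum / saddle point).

local maximum

∇L = (-6u + 2v + 2, 2u - 2v + 5); substituting (7/4, 17/4) gives ∇L = (0, 0), so (7/4, 17/4) is indeed a critical point.
The Hessian of L is constant: H = [[-6, 2], [2, -2]].
det(H) = (-6)·(-2) − 2² = 8.
det(H) > 0 and tr(H) = -8 < 0, so H is negative definite and the point is a local maximum.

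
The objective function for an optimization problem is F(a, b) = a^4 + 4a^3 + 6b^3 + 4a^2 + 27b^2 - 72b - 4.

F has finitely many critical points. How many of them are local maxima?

1

F separates as a function of a plus a function of b, so ∇F=0 decouples.
∂F/∂a = 4a(a + 1)(a + 2) = 0 at a ∈ {-2, -1, 0}; ∂F/∂b = 18(b - 1)(b + 4) = 0 at b ∈ {-4, 1}.
The Hessian is diagonal: diag(F_aa, F_bb). Second derivatives: F_aa(-2)=8, F_aa(-1)=-4, F_aa(0)=8; F_bb(-4)=-90, F_bb(1)=90.
Local maxima occur where both diagonal entries negative: (-1, -4). Count: 1.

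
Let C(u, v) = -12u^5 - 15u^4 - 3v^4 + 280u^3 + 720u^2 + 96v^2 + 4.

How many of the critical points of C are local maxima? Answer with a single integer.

4

C separates as a function of u plus a function of v, so ∇C=0 decouples.
∂C/∂u = -60u(u - 4)(u + 2)(u + 3) = 0 at u ∈ {-3, -2, 0, 4}; ∂C/∂v = -12v(v - 4)(v + 4) = 0 at v ∈ {-4, 0, 4}.
The Hessian is diagonal: diag(C_uu, C_vv). Second derivatives: C_uu(-3)=1260, C_uu(-2)=-720, C_uu(0)=1440, C_uu(4)=-10080; C_vv(-4)=-384, C_vv(0)=192, C_vv(4)=-384.
Local maxima occur where both diagonal entries negative: (-2, -4), (-2, 4), (4, -4), (4, 4). Count: 4.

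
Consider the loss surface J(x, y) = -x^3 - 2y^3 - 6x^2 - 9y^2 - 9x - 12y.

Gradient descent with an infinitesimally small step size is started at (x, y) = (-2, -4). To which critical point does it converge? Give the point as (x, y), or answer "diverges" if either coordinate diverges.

J is separable, so gradient descent decouples: x follows -∂J/∂x, y follows -∂J/∂y.
∂J/∂x = -3(x + 1)(x + 3); at x=-2 this is 3, so x decreases.
∂J/∂y = -6(y + 1)(y + 2); at y=-4 this is -36, so y increases.
x converges to its nearest critical value -3 (a local min of the x-part); y converges to -2. The iterate converges to (-3, -2).

(-3, -2)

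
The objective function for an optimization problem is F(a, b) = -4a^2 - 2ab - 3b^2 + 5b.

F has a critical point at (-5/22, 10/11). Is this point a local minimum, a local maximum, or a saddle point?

The Hessian of F is constant: H = [[-8, -2], [-2, -6]].
det(H) = (-8)·(-6) − (-2)² = 44.
det(H) > 0 and tr(H) = -14 < 0, so H is negative definite and the point is a local maximum.

local maximum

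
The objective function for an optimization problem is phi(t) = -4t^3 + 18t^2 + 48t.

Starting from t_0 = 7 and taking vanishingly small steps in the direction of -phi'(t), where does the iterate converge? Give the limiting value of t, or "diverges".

diverges

phi'(t) = -12(t - 4)(t + 1), so phi'(7) = -288.
Gradient descent moves in the -phi' direction, i.e. t is increasing.
There is no critical point above t=7, and phi' keeps the same sign, so the iterate runs off to +∞.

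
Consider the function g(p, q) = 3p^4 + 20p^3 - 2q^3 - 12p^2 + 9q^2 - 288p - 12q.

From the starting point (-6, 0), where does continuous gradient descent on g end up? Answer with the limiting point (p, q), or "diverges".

(-4, 1)

g is separable, so gradient descent decouples: p follows -∂g/∂p, q follows -∂g/∂q.
∂g/∂p = 12(p - 2)(p + 3)(p + 4); at p=-6 this is -576, so p increases.
∂g/∂q = -6(q - 2)(q - 1); at q=0 this is -12, so q increases.
p converges to its nearest critical value -4 (a local min of the p-part); q converges to 1. The iterate converges to (-4, 1).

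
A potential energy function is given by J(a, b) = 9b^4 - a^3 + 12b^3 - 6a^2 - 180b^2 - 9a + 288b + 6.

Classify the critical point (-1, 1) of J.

local maximum

The mixed partial ∂²J/∂a∂b is 0, so the Hessian at any point is diag(J_aa, J_bb) = diag(-6(a + 2), 36(3b^2 + 2b - 10)).
At (-1, 1): H = diag(-6, -180).
Both eigenvalues are negative, so H is negative definite: a local maximum.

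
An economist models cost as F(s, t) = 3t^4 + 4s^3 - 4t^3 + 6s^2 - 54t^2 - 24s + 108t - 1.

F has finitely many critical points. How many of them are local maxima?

F separates as a function of s plus a function of t, so ∇F=0 decouples.
∂F/∂s = 12(s - 1)(s + 2) = 0 at s ∈ {-2, 1}; ∂F/∂t = 12(t - 3)(t - 1)(t + 3) = 0 at t ∈ {-3, 1, 3}.
The Hessian is diagonal: diag(F_ss, F_tt). Second derivatives: F_ss(-2)=-36, F_ss(1)=36; F_tt(-3)=288, F_tt(1)=-96, F_tt(3)=144.
Local maxima occur where both diagonal entries negative: (-2, 1). Count: 1.

1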